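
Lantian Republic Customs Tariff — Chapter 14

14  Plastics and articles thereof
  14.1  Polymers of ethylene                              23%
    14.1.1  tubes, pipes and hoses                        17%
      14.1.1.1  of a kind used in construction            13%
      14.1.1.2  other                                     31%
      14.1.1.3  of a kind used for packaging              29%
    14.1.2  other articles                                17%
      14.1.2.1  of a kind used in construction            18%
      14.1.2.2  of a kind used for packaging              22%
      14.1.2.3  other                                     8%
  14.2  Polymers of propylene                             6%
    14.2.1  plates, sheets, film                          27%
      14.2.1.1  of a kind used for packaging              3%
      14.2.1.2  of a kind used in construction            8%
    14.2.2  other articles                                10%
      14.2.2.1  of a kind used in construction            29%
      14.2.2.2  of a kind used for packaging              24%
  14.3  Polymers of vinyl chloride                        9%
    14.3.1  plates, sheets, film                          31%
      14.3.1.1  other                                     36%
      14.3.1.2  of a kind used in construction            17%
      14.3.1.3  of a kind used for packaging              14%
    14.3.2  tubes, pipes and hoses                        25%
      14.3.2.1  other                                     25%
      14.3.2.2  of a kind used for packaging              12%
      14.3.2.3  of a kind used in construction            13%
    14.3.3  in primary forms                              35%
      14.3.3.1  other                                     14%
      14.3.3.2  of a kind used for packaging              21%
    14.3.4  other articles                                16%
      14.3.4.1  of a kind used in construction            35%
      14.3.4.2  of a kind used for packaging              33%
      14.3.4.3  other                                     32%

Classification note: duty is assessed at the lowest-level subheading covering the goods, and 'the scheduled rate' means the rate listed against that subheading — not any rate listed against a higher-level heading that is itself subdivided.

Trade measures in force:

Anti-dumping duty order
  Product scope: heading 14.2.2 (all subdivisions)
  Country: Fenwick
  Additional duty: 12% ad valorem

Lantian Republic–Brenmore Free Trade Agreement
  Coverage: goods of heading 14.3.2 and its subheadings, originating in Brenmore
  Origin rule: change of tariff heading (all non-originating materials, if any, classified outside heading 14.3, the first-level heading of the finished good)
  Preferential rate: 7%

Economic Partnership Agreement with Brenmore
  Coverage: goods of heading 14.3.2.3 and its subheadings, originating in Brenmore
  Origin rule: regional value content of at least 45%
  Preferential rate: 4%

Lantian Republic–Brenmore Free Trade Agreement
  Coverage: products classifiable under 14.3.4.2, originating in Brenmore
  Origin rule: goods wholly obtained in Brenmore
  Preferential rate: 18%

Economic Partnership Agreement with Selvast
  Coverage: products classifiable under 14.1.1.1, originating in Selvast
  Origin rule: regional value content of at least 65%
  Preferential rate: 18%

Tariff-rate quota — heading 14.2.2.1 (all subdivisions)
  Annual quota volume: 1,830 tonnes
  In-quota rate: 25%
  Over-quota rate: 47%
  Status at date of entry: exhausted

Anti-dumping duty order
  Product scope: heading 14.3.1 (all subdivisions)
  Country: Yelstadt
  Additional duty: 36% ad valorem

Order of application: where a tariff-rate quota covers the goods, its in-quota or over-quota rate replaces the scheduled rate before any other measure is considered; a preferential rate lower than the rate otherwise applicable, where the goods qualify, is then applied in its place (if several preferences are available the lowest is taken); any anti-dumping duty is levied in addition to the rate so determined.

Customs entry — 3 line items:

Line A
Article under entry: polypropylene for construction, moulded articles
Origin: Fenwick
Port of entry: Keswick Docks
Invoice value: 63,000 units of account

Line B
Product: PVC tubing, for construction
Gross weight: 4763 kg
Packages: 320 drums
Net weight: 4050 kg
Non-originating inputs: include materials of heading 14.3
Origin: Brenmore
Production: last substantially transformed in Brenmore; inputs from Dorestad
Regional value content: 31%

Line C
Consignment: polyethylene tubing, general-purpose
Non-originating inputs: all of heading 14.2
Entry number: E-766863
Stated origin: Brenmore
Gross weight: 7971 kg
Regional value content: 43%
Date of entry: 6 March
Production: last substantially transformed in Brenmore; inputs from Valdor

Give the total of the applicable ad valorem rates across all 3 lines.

103%

Line A: polypropylene → 14.2; moulded articles → 14.2.2; for construction → 14.2.2.1. Scheduled 29%. quota on 14.2.2.1 exhausted → over-quota 47%; anti-dumping (Fenwick, 14.2.2): +12%; total 47% + 12% = 59%. → 59%.
Line B: PVC → 14.3; tubing → 14.3.2; for construction → 14.3.2.3. Scheduled 13%. Brenmore agreement on 14.3.2: CTH not met; Brenmore agreement on 14.3.2.3: RVC < 45%; Brenmore agreement on 14.3.4.2: 14.3.2.3 not covered. → 13%.
Line C: polyethylene → 14.1; tubing → 14.1.1; general-purpose → 14.1.1.2. Scheduled 31%. Brenmore agreement on 14.3.2: 14.1.1.2 not covered; Brenmore agreement on 14.3.2.3: 14.1.1.2 not covered; Brenmore agreement on 14.3.4.2: 14.1.1.2 not covered. → 31%.
Sum: 59% + 13% + 31% = 103%.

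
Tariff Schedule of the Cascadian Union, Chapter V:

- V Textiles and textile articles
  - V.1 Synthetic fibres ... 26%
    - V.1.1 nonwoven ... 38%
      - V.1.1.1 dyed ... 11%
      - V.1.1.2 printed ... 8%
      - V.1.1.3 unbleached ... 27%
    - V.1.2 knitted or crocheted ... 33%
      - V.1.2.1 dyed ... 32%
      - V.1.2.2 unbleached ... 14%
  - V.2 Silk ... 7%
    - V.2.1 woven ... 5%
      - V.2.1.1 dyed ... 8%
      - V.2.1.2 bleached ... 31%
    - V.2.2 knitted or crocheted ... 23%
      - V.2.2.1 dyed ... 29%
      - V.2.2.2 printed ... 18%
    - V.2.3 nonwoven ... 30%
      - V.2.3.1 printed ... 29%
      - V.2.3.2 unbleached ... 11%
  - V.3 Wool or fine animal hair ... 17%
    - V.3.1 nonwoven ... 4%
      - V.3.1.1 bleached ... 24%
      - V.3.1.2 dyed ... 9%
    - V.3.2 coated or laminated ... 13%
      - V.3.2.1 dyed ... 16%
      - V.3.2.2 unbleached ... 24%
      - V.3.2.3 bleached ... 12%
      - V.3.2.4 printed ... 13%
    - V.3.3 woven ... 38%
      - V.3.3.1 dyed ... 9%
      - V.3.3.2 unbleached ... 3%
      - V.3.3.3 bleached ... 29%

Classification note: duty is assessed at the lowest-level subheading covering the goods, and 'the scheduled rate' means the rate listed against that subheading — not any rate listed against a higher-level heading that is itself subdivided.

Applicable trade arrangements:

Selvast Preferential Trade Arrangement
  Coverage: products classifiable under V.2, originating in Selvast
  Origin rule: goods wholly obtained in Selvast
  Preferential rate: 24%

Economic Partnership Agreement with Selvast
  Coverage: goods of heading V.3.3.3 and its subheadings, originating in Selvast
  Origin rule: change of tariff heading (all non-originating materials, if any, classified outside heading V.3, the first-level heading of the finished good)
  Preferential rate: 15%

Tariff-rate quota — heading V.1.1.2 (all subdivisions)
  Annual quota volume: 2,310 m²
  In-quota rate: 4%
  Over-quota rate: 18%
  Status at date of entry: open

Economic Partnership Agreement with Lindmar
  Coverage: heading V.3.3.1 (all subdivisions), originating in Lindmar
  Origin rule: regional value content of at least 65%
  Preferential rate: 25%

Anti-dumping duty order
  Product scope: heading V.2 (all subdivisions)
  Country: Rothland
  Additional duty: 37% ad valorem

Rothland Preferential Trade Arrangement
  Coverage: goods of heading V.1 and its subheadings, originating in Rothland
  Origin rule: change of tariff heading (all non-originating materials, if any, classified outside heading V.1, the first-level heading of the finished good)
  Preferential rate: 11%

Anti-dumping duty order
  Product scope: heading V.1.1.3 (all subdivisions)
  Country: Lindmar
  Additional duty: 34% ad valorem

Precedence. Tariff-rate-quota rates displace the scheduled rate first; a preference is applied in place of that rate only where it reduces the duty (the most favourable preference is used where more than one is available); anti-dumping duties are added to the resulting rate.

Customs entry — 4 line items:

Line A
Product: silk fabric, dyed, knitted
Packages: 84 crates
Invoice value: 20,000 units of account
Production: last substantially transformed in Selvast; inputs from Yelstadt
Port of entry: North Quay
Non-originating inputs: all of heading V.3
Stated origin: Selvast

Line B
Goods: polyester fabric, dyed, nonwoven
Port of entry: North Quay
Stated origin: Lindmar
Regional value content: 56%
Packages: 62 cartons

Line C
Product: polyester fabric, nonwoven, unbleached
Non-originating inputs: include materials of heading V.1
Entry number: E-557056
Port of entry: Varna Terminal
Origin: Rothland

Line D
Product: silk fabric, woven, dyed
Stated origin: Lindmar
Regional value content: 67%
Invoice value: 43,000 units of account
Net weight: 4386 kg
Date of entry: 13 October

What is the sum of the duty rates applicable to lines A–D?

Line A: silk → V.2; knitted → V.2.2; dyed → V.2.2.1. Scheduled 29%. Selvast agreement on V.2: not wholly obtained; Selvast agreement on V.3.3.3: V.2.2.1 not covered. → 29%.
Line B: polyester → V.1; nonwoven → V.1.1; dyed → V.1.1.1. Scheduled 11%. Lindmar agreement on V.3.3.1: V.1.1.1 not covered. → 11%.
Line C: polyester → V.1; nonwoven → V.1.1; unbleached → V.1.1.3. Scheduled 27%. Rothland agreement on V.1: CTH not met. → 27%.
Line D: silk → V.2; woven → V.2.1; dyed → V.2.1.1. Scheduled 8%. Lindmar agreement on V.3.3.1: V.2.1.1 not covered. → 8%.
Sum: 29% + 11% + 27% + 8% = 75%.

75%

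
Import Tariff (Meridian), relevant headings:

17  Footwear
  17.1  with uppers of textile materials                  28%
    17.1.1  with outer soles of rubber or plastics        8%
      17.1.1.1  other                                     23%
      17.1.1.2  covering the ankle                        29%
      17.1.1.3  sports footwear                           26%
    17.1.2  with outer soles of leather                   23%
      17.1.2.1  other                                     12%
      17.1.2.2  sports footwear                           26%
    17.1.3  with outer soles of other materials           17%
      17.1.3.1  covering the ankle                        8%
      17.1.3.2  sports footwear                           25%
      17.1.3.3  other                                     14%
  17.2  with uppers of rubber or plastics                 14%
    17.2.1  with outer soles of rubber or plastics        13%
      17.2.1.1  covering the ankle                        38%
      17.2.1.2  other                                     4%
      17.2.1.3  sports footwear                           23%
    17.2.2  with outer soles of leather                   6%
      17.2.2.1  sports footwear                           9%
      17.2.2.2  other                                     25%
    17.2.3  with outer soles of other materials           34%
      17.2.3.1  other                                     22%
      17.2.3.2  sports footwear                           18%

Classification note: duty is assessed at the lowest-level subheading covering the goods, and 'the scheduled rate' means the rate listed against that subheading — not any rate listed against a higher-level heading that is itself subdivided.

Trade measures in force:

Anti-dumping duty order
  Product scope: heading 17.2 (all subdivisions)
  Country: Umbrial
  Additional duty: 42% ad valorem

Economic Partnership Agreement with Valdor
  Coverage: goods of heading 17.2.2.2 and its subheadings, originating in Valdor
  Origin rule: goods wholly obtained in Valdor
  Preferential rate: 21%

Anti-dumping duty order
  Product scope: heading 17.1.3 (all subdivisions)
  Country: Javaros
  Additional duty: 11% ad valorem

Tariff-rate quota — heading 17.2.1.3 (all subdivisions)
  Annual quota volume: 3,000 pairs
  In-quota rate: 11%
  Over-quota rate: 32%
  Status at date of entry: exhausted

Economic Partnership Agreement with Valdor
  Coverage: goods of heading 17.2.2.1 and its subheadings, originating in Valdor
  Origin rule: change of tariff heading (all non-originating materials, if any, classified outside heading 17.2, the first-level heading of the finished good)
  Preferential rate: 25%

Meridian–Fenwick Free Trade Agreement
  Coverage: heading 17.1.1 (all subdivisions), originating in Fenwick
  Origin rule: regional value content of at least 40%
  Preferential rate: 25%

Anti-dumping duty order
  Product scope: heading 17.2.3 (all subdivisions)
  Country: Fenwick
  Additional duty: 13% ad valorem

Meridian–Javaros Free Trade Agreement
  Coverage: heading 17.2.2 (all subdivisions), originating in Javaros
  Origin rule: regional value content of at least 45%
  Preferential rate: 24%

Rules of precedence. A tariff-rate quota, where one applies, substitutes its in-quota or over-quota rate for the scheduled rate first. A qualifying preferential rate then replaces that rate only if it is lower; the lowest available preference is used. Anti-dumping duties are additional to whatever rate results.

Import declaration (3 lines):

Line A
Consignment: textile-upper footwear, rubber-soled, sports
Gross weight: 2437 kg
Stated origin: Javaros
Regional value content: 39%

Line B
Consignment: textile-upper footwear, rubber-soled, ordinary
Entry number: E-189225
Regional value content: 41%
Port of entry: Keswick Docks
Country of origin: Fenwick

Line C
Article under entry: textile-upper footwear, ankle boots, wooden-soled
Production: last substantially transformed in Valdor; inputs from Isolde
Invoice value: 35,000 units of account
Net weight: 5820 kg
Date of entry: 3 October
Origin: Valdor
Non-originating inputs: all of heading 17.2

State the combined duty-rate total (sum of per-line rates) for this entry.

57%

Line A: textile-upper → 17.1; rubber-soled → 17.1.1; sports → 17.1.1.3. Scheduled 26%. Javaros agreement on 17.2.2: 17.1.1.3 not covered. → 26%.
Line B: textile-upper → 17.1; rubber-soled → 17.1.1; ordinary → 17.1.1.1. Scheduled 23%. Fenwick agreement on 17.1.1: RVC ≥ 40% → 25% available; preference 25% not lower than 23% → no reduction. → 23%.
Line C: textile-upper → 17.1; wooden-soled → 17.1.3; ankle boots → 17.1.3.1. Scheduled 8%. Valdor agreement on 17.2.2.2: 17.1.3.1 not covered; Valdor agreement on 17.2.2.1: 17.1.3.1 not covered. → 8%.
Sum: 26% + 23% + 8% = 57%.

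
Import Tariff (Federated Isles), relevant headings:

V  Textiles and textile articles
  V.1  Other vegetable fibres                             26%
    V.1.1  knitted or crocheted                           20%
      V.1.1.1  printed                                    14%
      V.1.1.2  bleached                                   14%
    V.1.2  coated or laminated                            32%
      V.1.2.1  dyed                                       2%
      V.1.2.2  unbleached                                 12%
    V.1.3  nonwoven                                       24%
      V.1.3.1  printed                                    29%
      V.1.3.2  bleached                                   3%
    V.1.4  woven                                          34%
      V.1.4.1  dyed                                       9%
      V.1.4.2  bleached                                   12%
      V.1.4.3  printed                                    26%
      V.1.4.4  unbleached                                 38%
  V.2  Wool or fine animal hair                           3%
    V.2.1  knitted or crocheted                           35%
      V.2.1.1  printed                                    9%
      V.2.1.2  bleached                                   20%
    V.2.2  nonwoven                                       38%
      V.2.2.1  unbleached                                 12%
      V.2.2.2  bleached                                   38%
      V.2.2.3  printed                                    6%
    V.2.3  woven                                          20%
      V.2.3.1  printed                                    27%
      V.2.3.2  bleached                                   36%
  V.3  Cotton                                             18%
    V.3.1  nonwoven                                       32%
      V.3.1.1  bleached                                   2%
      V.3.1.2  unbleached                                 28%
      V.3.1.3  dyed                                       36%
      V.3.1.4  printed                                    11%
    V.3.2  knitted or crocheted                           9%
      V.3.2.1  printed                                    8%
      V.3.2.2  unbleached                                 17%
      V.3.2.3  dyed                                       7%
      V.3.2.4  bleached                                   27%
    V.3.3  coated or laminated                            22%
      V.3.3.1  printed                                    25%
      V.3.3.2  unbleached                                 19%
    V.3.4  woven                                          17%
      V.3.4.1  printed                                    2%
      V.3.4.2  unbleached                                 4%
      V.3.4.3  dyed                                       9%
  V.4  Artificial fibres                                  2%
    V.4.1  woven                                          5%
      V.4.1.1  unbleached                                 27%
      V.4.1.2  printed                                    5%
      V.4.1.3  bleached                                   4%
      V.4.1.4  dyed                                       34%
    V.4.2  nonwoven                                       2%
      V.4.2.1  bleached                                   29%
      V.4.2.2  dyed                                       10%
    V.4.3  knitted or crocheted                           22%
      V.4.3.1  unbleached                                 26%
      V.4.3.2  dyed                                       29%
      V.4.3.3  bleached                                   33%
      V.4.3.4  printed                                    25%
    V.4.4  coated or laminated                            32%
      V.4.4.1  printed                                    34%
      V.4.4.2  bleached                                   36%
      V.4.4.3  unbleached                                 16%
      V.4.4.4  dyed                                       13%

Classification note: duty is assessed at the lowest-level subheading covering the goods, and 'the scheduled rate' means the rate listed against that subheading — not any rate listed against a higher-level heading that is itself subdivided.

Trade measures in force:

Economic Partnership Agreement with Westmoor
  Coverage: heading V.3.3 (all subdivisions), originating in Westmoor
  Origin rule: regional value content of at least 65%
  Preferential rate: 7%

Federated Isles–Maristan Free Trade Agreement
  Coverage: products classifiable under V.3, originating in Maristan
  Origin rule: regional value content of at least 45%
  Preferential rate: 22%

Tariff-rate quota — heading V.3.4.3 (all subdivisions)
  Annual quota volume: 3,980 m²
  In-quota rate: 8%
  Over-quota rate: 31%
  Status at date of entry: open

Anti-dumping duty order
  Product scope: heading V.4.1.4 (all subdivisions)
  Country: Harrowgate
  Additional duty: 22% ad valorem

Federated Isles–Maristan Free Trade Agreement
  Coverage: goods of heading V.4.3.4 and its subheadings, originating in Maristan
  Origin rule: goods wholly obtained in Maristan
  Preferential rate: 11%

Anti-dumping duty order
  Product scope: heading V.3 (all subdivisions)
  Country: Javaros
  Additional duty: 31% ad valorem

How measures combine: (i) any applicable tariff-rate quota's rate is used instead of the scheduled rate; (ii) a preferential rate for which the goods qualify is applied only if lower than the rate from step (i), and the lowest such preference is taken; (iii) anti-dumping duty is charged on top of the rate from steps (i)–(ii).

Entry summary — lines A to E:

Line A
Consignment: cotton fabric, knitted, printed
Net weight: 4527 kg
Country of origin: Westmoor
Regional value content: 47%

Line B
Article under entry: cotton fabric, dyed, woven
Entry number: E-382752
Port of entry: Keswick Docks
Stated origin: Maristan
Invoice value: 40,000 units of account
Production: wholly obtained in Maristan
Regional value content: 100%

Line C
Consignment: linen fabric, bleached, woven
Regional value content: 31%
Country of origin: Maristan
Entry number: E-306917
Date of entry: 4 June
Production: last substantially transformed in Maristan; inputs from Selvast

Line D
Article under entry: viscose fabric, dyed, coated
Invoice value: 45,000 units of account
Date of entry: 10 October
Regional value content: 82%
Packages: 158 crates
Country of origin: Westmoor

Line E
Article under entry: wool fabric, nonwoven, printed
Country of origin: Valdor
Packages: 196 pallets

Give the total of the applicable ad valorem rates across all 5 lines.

Line A: cotton → V.3; knitted → V.3.2; printed → V.3.2.1. Scheduled 8%. Westmoor agreement on V.3.3: V.3.2.1 not covered. → 8%.
Line B: cotton → V.3; woven → V.3.4; dyed → V.3.4.3. Scheduled 9%. quota on V.3.4.3 open → in-quota 8%; Maristan agreement on V.3: RVC ≥ 45% → 22% available; Maristan agreement on V.4.3.4: V.3.4.3 not covered; preference 22% not lower than 8% → no reduction. → 8%.
Line C: linen → V.1; woven → V.1.4; bleached → V.1.4.2. Scheduled 12%. Maristan agreement on V.3: V.1.4.2 not covered; Maristan agreement on V.4.3.4: V.1.4.2 not covered. → 12%.
Line D: viscose → V.4; coated → V.4.4; dyed → V.4.4.4. Scheduled 13%. Westmoor agreement on V.3.3: V.4.4.4 not covered. → 13%.
Line E: wool → V.2; nonwoven → V.2.2; printed → V.2.2.3. Scheduled 6%. No special measure applies. → 6%.
Sum: 8% + 8% + 12% + 13% + 6% = 47%.

47%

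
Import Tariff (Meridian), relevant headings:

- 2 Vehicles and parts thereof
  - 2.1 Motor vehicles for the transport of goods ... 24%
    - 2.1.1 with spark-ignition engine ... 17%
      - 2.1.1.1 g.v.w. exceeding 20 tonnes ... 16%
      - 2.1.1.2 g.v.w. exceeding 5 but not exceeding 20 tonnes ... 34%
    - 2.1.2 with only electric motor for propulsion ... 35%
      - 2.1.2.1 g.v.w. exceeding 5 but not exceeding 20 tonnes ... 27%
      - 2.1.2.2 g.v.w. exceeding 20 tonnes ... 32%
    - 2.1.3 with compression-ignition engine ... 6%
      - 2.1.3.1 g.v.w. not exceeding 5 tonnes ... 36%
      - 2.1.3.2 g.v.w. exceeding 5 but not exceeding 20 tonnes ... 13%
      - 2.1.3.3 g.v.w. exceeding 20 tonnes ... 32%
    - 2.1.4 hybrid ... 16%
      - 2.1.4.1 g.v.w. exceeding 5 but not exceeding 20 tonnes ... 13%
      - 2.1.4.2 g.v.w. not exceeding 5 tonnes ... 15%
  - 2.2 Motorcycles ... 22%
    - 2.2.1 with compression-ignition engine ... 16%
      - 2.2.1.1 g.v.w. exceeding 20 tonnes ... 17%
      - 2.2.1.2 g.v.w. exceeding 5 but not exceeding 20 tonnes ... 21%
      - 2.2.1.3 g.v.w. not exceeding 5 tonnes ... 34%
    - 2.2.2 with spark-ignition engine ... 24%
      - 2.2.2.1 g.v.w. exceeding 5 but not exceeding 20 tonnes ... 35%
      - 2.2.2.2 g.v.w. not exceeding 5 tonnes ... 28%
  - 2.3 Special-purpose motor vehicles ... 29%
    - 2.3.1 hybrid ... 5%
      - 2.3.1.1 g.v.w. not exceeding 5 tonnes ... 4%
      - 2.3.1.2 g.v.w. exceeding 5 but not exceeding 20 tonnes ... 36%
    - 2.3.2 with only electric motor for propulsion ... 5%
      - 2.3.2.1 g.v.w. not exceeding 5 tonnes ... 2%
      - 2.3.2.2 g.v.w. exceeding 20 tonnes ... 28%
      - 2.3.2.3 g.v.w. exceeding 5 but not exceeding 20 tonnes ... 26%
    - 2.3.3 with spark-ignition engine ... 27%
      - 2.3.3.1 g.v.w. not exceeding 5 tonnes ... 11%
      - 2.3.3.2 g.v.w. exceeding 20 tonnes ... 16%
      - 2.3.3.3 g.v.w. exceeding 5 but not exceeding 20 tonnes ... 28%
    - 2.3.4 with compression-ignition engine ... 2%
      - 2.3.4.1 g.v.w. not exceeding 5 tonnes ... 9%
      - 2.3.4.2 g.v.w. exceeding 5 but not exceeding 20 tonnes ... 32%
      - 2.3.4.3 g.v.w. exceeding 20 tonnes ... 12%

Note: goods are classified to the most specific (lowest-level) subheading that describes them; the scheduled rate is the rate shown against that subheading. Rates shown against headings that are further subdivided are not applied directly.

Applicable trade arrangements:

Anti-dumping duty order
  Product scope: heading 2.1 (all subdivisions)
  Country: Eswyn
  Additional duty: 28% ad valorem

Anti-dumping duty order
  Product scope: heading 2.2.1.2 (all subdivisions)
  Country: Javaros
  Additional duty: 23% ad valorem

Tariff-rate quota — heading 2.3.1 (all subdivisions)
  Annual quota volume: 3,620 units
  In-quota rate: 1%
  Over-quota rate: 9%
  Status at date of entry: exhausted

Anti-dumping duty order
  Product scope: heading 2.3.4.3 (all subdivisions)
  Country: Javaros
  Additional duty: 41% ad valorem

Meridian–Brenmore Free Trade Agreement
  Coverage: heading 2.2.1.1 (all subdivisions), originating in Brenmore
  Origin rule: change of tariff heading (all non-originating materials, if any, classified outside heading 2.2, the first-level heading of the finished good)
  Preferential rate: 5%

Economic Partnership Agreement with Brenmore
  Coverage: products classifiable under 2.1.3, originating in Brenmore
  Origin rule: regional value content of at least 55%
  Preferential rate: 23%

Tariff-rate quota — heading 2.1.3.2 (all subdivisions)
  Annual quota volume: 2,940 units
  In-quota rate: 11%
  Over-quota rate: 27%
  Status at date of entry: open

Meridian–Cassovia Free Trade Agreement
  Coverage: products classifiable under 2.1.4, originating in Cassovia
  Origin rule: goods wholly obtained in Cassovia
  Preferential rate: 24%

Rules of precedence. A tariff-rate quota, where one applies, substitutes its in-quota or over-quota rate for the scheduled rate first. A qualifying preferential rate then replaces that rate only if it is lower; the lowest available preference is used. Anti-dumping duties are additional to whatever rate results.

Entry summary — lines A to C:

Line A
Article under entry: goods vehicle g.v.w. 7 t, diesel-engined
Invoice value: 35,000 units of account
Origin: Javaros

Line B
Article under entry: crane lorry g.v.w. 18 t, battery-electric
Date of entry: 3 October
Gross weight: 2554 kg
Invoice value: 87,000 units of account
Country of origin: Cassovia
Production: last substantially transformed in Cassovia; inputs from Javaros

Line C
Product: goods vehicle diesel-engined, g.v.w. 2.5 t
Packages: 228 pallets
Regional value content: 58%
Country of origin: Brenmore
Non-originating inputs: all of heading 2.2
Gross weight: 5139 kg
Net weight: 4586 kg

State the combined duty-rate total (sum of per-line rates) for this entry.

Line A: goods vehicle → 2.1; diesel-engined → 2.1.3; g.v.w. 7 t → 2.1.3.2. Scheduled 13%. quota on 2.1.3.2 open → in-quota 11%. → 11%.
Line B: crane lorry → 2.3; battery-electric → 2.3.2; g.v.w. 18 t → 2.3.2.3. Scheduled 26%. Cassovia agreement on 2.1.4: 2.3.2.3 not covered. → 26%.
Line C: goods vehicle → 2.1; diesel-engined → 2.1.3; g.v.w. 2.5 t → 2.1.3.1. Scheduled 36%. Brenmore agreement on 2.2.1.1: 2.1.3.1 not covered; Brenmore agreement on 2.1.3: RVC ≥ 55% → 23% available; preferential 23%. → 23%.
Sum: 11% + 26% + 23% = 60%.

60%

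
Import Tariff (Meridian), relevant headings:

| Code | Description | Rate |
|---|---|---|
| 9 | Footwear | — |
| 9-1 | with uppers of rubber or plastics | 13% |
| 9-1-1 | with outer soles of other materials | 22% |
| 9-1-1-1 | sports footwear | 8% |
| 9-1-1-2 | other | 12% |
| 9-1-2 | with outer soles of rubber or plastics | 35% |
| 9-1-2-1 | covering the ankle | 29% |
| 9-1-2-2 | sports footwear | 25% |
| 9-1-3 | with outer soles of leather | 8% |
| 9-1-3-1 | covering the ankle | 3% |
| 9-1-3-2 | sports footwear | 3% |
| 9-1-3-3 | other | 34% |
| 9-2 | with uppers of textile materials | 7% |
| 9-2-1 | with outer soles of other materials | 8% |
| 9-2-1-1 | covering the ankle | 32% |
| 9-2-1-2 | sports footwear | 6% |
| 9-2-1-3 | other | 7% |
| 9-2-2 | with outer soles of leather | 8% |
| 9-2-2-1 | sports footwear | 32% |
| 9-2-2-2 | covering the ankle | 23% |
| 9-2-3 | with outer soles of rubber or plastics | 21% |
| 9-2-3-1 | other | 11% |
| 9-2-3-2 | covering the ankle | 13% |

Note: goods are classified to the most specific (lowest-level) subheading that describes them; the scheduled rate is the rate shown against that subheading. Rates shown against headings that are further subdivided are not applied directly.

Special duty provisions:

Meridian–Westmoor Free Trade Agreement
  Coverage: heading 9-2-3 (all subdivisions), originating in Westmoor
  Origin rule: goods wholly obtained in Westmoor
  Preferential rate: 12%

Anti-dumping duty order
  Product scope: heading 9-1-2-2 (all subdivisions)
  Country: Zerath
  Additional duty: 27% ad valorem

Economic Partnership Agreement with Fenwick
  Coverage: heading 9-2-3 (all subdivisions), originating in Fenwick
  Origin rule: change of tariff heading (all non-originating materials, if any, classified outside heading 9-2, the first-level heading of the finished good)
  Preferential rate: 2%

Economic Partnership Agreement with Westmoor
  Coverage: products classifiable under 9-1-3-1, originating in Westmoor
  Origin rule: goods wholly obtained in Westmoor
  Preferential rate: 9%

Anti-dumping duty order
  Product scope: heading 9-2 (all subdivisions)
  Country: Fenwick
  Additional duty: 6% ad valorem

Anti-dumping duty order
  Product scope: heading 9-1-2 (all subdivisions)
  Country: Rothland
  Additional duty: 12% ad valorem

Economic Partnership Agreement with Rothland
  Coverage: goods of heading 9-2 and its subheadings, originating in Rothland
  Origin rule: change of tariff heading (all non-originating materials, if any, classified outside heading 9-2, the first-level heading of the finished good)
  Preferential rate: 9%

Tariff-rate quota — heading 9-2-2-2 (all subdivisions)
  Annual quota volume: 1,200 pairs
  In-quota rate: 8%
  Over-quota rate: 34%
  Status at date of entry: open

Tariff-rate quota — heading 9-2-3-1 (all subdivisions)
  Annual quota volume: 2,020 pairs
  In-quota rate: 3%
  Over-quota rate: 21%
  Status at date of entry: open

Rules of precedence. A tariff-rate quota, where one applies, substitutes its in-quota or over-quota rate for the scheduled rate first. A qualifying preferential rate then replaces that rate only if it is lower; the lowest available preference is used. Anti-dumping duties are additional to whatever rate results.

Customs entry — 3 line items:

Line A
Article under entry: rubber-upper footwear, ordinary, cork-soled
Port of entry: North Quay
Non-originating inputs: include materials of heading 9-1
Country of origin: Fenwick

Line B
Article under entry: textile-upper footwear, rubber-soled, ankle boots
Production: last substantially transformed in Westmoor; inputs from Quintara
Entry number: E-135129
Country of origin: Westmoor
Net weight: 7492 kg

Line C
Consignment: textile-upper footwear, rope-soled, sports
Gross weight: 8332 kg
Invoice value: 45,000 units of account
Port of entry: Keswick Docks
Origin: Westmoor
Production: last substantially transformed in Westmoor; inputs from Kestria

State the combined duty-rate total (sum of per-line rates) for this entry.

Line A: rubber-upper → 9-1; cork-soled → 9-1-1; ordinary → 9-1-1-2. Scheduled 12%. Fenwick agreement on 9-2-3: 9-1-1-2 not covered. → 12%.
Line B: textile-upper → 9-2; rubber-soled → 9-2-3; ankle boots → 9-2-3-2. Scheduled 13%. Westmoor agreement on 9-2-3: not wholly obtained; Westmoor agreement on 9-1-3-1: 9-2-3-2 not covered. → 13%.
Line C: textile-upper → 9-2; rope-soled → 9-2-1; sports → 9-2-1-2. Scheduled 6%. Westmoor agreement on 9-2-3: 9-2-1-2 not covered; Westmoor agreement on 9-1-3-1: 9-2-1-2 not covered. → 6%.
Sum: 12% + 13% + 6% = 31%.

31%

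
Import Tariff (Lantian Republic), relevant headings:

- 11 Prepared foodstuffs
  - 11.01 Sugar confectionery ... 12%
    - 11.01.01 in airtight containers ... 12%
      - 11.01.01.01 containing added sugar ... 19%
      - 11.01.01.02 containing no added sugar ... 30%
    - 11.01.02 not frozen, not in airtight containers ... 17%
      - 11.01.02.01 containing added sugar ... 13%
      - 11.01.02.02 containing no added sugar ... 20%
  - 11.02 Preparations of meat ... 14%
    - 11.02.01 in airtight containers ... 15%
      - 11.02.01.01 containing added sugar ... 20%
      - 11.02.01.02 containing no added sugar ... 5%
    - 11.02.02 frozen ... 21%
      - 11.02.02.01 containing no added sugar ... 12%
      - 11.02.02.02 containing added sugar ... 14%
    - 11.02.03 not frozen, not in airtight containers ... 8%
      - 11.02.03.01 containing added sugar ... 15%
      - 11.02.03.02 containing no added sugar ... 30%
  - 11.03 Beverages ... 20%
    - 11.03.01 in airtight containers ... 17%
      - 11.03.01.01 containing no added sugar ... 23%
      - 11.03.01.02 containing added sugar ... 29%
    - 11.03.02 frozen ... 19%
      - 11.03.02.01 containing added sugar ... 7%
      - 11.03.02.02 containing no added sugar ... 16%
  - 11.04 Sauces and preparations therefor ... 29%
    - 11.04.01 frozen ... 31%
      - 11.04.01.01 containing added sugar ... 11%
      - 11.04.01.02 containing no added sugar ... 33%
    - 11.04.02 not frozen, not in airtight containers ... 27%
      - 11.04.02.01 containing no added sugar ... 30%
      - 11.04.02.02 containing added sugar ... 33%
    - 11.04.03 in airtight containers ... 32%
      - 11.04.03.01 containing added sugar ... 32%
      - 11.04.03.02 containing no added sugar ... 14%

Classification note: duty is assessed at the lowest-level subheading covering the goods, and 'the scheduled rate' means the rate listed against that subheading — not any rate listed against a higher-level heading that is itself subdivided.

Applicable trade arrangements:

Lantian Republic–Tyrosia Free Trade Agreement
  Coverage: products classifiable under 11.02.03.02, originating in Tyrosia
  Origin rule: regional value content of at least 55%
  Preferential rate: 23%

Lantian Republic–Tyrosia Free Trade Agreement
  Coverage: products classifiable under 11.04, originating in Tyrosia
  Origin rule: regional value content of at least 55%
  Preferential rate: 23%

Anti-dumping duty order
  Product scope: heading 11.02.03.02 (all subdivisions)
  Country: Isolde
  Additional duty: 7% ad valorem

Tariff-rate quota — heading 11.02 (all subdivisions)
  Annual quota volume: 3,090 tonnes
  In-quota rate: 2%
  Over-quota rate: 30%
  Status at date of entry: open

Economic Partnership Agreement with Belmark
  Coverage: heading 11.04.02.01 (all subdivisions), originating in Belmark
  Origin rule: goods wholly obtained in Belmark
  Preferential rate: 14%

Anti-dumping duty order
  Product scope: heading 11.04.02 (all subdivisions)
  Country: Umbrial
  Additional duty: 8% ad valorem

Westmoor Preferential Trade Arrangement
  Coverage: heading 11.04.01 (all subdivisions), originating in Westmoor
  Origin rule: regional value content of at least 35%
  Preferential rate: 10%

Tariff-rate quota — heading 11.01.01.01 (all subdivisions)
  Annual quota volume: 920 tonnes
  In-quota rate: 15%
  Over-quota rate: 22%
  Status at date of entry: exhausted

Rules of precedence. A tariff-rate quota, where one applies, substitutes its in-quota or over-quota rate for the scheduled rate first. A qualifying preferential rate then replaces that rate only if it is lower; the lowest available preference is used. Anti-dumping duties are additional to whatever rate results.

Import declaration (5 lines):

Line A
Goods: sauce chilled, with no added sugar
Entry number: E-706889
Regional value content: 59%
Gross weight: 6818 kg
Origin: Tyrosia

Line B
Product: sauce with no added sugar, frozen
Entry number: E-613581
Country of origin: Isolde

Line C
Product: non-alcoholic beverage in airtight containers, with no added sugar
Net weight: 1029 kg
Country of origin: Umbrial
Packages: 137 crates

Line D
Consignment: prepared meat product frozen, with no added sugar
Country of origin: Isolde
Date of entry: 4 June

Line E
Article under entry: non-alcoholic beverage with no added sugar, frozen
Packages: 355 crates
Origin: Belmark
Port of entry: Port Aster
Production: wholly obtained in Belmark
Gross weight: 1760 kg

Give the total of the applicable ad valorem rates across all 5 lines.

97%

Line A: sauce → 11.04; chilled → 11.04.02; with no added sugar → 11.04.02.01. Scheduled 30%. Tyrosia agreement on 11.02.03.02: 11.04.02.01 not covered; Tyrosia agreement on 11.04: RVC ≥ 55% → 23% available; preferential 23%. → 23%.
Line B: sauce → 11.04; frozen → 11.04.01; with no added sugar → 11.04.01.02. Scheduled 33%. No special measure applies. → 33%.
Line C: non-alcoholic beverage → 11.03; in airtight containers → 11.03.01; with no added sugar → 11.03.01.01. Scheduled 23%. No special measure applies. → 23%.
Line D: prepared meat product → 11.02; frozen → 11.02.02; with no added sugar → 11.02.02.01. Scheduled 12%. quota on 11.02 open → in-quota 2%. → 2%.
Line E: non-alcoholic beverage → 11.03; frozen → 11.03.02; with no added sugar → 11.03.02.02. Scheduled 16%. Belmark agreement on 11.04.02.01: 11.03.02.02 not covered. → 16%.
Sum: 23% + 33% + 23% + 2% + 16% = 97%.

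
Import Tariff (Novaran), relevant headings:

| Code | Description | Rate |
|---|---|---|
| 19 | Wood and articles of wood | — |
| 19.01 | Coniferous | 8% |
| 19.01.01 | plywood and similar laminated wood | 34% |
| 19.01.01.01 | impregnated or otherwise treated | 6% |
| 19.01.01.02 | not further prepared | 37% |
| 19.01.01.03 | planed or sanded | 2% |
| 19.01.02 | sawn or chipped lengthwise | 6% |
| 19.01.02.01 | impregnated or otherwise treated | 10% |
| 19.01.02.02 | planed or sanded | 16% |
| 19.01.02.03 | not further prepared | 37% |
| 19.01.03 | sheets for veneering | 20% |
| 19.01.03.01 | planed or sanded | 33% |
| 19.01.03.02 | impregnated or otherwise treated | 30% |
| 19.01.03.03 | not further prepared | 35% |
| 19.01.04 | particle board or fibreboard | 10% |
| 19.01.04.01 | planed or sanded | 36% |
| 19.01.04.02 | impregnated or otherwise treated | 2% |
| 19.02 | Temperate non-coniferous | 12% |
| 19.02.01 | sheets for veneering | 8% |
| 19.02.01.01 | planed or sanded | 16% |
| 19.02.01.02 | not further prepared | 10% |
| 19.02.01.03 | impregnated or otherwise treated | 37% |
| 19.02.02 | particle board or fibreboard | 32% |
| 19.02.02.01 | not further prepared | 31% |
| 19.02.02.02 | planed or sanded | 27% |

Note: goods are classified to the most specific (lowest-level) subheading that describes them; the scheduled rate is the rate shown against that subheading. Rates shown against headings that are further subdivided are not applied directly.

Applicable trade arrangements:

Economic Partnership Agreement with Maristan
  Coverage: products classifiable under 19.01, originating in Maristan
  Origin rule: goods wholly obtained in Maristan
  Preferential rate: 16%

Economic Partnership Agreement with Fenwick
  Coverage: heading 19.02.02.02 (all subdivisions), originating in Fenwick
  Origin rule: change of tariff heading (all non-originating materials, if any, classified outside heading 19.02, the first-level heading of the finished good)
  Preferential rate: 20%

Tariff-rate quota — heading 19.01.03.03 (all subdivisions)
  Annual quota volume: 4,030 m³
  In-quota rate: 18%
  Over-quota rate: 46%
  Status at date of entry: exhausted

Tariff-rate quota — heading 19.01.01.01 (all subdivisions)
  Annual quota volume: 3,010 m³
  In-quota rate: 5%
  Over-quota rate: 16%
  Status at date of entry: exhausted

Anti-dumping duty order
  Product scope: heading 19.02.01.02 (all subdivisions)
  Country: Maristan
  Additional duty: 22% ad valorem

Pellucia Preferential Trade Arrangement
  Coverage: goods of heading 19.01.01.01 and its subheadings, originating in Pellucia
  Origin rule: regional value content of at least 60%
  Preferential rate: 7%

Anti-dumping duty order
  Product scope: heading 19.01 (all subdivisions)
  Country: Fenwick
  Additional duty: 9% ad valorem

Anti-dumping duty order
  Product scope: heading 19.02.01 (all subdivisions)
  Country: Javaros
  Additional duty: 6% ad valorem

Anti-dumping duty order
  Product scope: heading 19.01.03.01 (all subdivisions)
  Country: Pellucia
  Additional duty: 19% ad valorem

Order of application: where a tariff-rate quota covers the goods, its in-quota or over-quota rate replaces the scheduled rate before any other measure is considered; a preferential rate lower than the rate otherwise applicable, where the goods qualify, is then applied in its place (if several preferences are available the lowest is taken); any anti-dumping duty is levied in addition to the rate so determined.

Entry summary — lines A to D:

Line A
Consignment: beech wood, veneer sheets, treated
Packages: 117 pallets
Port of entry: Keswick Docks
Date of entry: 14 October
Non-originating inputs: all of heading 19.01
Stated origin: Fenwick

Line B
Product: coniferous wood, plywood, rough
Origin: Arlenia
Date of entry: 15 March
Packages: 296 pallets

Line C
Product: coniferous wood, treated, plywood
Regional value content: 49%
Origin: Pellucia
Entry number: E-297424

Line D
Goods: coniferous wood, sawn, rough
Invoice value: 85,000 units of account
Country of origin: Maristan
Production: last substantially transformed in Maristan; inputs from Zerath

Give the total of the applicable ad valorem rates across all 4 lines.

Line A: beech → 19.02; veneer sheets → 19.02.01; treated → 19.02.01.03. Scheduled 37%. Fenwick agreement on 19.02.02.02: 19.02.01.03 not covered. → 37%.
Line B: coniferous → 19.01; plywood → 19.01.01; rough → 19.01.01.02. Scheduled 37%. No special measure applies. → 37%.
Line C: coniferous → 19.01; plywood → 19.01.01; treated → 19.01.01.01. Scheduled 6%. quota on 19.01.01.01 exhausted → over-quota 16%; Pellucia agreement on 19.01.01.01: RVC < 60%. → 16%.
Line D: coniferous → 19.01; sawn → 19.01.02; rough → 19.01.02.03. Scheduled 37%. Maristan agreement on 19.01: not wholly obtained. → 37%.
Sum: 37% + 37% + 16% + 37% = 127%.

127%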